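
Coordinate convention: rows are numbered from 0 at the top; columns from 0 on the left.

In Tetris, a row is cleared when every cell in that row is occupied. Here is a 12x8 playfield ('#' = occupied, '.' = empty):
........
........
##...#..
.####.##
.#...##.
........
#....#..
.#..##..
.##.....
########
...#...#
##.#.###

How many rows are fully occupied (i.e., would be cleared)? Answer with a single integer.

Answer: 1

Derivation:
Check each row:
  row 0: 8 empty cells -> not full
  row 1: 8 empty cells -> not full
  row 2: 5 empty cells -> not full
  row 3: 2 empty cells -> not full
  row 4: 5 empty cells -> not full
  row 5: 8 empty cells -> not full
  row 6: 6 empty cells -> not full
  row 7: 5 empty cells -> not full
  row 8: 6 empty cells -> not full
  row 9: 0 empty cells -> FULL (clear)
  row 10: 6 empty cells -> not full
  row 11: 2 empty cells -> not full
Total rows cleared: 1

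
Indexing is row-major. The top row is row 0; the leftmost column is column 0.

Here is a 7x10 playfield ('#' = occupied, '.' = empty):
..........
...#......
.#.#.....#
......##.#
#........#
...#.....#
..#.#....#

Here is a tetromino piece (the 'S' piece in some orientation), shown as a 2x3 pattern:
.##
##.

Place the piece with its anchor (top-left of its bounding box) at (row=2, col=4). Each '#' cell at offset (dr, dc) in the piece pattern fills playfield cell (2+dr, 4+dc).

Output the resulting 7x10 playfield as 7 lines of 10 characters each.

Answer: ..........
...#......
.#.#.##..#
....####.#
#........#
...#.....#
..#.#....#

Derivation:
Fill (2+0,4+1) = (2,5)
Fill (2+0,4+2) = (2,6)
Fill (2+1,4+0) = (3,4)
Fill (2+1,4+1) = (3,5)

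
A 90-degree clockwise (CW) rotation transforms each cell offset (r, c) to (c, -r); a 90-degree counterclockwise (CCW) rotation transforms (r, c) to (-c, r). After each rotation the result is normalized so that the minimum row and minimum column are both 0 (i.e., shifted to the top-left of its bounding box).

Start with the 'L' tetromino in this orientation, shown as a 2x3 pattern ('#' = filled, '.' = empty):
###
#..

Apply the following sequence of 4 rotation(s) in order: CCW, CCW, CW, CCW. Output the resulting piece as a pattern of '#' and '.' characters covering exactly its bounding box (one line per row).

Answer: ..#
###

Derivation:
Start:
###
#..
After rotation 1 (CCW):
#.
#.
##
After rotation 2 (CCW):
..#
###
After rotation 3 (CW):
#.
#.
##
After rotation 4 (CCW):
..#
###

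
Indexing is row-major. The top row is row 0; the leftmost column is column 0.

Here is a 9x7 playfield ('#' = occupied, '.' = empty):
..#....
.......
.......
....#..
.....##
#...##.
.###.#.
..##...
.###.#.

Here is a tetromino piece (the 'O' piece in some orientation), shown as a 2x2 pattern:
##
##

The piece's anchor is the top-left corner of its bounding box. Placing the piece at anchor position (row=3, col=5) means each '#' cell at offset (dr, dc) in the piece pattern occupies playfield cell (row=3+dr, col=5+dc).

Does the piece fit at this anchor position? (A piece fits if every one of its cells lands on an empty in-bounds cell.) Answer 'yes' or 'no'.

Answer: no

Derivation:
Check each piece cell at anchor (3, 5):
  offset (0,0) -> (3,5): empty -> OK
  offset (0,1) -> (3,6): empty -> OK
  offset (1,0) -> (4,5): occupied ('#') -> FAIL
  offset (1,1) -> (4,6): occupied ('#') -> FAIL
All cells valid: no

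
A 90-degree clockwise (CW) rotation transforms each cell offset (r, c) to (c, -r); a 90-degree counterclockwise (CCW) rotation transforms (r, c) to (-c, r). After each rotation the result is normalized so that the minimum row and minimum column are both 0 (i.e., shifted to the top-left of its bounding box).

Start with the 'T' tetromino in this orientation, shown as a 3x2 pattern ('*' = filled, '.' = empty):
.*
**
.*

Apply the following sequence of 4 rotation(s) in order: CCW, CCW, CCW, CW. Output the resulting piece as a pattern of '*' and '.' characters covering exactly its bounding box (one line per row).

Answer: *.
**
*.

Derivation:
Start:
.*
**
.*
After rotation 1 (CCW):
***
.*.
After rotation 2 (CCW):
*.
**
*.
After rotation 3 (CCW):
.*.
***
After rotation 4 (CW):
*.
**
*.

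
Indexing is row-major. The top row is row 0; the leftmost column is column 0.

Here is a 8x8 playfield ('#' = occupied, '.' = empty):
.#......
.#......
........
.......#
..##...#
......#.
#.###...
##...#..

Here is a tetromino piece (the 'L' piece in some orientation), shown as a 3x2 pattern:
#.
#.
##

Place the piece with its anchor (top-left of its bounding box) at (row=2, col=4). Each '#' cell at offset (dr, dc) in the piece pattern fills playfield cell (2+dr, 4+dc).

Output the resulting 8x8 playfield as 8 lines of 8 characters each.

Fill (2+0,4+0) = (2,4)
Fill (2+1,4+0) = (3,4)
Fill (2+2,4+0) = (4,4)
Fill (2+2,4+1) = (4,5)

Answer: .#......
.#......
....#...
....#..#
..####.#
......#.
#.###...
##...#..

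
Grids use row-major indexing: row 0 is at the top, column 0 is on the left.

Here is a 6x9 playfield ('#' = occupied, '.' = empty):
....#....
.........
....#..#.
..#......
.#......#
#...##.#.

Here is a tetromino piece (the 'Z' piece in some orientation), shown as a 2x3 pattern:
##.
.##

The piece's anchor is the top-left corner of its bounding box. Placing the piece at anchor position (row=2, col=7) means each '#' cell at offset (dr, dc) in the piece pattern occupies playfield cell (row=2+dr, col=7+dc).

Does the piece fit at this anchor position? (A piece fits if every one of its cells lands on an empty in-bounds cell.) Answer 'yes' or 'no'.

Check each piece cell at anchor (2, 7):
  offset (0,0) -> (2,7): occupied ('#') -> FAIL
  offset (0,1) -> (2,8): empty -> OK
  offset (1,1) -> (3,8): empty -> OK
  offset (1,2) -> (3,9): out of bounds -> FAIL
All cells valid: no

Answer: no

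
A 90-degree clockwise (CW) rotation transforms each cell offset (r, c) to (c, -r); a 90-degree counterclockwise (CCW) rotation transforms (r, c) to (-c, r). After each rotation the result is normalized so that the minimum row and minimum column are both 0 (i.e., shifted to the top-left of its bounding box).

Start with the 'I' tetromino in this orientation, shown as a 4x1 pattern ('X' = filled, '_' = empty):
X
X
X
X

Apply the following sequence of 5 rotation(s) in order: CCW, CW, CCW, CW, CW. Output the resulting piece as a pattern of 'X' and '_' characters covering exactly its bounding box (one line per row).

Answer: XXXX

Derivation:
Start:
X
X
X
X
After rotation 1 (CCW):
XXXX
After rotation 2 (CW):
X
X
X
X
After rotation 3 (CCW):
XXXX
After rotation 4 (CW):
X
X
X
X
After rotation 5 (CW):
XXXX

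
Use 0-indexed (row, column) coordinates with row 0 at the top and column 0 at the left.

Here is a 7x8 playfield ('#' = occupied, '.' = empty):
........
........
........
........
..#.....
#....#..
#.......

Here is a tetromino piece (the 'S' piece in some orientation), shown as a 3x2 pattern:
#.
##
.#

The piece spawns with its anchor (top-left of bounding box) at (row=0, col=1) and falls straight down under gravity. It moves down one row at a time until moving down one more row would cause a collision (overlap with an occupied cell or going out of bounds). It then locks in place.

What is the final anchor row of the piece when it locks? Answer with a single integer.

Answer: 1

Derivation:
Spawn at (row=0, col=1). Try each row:
  row 0: fits
  row 1: fits
  row 2: blocked -> lock at row 1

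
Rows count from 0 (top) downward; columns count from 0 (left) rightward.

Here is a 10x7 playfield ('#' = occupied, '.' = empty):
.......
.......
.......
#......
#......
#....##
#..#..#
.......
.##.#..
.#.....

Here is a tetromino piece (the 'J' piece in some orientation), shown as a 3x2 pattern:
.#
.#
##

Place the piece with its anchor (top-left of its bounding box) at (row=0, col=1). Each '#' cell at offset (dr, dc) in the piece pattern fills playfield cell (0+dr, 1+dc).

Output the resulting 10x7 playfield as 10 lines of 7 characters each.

Fill (0+0,1+1) = (0,2)
Fill (0+1,1+1) = (1,2)
Fill (0+2,1+0) = (2,1)
Fill (0+2,1+1) = (2,2)

Answer: ..#....
..#....
.##....
#......
#......
#....##
#..#..#
.......
.##.#..
.#.....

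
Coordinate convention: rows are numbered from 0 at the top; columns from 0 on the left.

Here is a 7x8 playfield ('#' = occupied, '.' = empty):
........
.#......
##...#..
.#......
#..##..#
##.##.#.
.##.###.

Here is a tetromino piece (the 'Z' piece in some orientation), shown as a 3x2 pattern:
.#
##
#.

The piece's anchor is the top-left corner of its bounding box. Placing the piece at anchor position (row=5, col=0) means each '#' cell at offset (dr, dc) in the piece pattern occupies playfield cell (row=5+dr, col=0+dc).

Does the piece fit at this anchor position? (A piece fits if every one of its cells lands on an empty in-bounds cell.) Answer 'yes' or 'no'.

Check each piece cell at anchor (5, 0):
  offset (0,1) -> (5,1): occupied ('#') -> FAIL
  offset (1,0) -> (6,0): empty -> OK
  offset (1,1) -> (6,1): occupied ('#') -> FAIL
  offset (2,0) -> (7,0): out of bounds -> FAIL
All cells valid: no

Answer: no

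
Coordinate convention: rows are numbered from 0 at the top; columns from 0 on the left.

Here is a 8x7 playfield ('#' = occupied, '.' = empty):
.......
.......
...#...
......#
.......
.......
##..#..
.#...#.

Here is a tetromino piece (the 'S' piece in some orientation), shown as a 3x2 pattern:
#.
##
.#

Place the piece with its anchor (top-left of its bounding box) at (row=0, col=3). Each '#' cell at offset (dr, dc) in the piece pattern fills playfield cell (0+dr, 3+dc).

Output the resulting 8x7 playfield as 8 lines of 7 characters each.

Answer: ...#...
...##..
...##..
......#
.......
.......
##..#..
.#...#.

Derivation:
Fill (0+0,3+0) = (0,3)
Fill (0+1,3+0) = (1,3)
Fill (0+1,3+1) = (1,4)
Fill (0+2,3+1) = (2,4)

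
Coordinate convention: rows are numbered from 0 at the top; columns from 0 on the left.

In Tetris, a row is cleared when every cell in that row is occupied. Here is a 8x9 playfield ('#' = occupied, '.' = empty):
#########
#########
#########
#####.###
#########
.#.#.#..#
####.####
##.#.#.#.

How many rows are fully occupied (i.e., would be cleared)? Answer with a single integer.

Check each row:
  row 0: 0 empty cells -> FULL (clear)
  row 1: 0 empty cells -> FULL (clear)
  row 2: 0 empty cells -> FULL (clear)
  row 3: 1 empty cell -> not full
  row 4: 0 empty cells -> FULL (clear)
  row 5: 5 empty cells -> not full
  row 6: 1 empty cell -> not full
  row 7: 4 empty cells -> not full
Total rows cleared: 4

Answer: 4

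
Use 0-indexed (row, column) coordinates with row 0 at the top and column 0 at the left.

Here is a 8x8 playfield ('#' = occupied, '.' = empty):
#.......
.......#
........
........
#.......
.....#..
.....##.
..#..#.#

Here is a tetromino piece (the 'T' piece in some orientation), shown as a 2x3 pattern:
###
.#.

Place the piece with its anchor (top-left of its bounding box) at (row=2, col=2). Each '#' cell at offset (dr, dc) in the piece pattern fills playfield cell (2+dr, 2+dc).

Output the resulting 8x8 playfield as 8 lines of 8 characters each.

Fill (2+0,2+0) = (2,2)
Fill (2+0,2+1) = (2,3)
Fill (2+0,2+2) = (2,4)
Fill (2+1,2+1) = (3,3)

Answer: #.......
.......#
..###...
...#....
#.......
.....#..
.....##.
..#..#.#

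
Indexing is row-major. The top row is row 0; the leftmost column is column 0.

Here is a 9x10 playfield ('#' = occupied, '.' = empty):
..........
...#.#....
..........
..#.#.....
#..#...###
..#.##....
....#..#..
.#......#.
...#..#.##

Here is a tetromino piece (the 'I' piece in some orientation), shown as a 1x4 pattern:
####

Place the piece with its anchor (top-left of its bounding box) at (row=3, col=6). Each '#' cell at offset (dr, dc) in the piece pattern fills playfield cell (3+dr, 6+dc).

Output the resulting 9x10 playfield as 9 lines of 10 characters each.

Answer: ..........
...#.#....
..........
..#.#.####
#..#...###
..#.##....
....#..#..
.#......#.
...#..#.##

Derivation:
Fill (3+0,6+0) = (3,6)
Fill (3+0,6+1) = (3,7)
Fill (3+0,6+2) = (3,8)
Fill (3+0,6+3) = (3,9)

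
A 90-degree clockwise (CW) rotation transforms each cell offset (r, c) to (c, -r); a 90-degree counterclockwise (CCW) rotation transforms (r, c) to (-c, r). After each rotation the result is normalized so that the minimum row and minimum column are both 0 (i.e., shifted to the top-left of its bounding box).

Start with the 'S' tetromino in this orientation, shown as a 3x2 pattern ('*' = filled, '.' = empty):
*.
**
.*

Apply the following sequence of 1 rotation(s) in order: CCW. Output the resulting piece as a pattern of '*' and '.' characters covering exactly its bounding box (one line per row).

Start:
*.
**
.*
After rotation 1 (CCW):
.**
**.

Answer: .**
**.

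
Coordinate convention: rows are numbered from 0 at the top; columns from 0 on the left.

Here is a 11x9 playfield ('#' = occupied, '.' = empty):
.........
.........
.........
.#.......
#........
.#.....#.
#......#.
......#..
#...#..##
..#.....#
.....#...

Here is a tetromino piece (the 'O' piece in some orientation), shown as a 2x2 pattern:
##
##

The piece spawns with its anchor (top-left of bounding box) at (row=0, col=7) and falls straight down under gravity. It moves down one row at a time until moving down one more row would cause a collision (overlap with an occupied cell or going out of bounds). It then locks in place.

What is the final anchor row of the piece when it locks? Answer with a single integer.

Spawn at (row=0, col=7). Try each row:
  row 0: fits
  row 1: fits
  row 2: fits
  row 3: fits
  row 4: blocked -> lock at row 3

Answer: 3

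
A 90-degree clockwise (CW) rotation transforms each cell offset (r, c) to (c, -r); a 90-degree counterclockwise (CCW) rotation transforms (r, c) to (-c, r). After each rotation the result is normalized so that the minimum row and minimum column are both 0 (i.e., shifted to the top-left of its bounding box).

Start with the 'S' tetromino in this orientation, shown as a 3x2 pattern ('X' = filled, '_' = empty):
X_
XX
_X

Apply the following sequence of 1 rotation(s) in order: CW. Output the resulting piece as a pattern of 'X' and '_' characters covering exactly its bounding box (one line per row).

Answer: _XX
XX_

Derivation:
Start:
X_
XX
_X
After rotation 1 (CW):
_XX
XX_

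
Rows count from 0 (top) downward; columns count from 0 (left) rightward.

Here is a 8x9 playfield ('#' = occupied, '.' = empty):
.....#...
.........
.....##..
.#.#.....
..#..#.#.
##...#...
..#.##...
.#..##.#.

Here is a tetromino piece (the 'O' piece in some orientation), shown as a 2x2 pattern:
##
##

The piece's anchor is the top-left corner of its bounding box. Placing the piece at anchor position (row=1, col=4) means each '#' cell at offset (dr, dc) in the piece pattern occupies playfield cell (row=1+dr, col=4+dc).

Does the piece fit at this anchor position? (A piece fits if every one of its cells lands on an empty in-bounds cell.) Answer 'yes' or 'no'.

Answer: no

Derivation:
Check each piece cell at anchor (1, 4):
  offset (0,0) -> (1,4): empty -> OK
  offset (0,1) -> (1,5): empty -> OK
  offset (1,0) -> (2,4): empty -> OK
  offset (1,1) -> (2,5): occupied ('#') -> FAIL
All cells valid: no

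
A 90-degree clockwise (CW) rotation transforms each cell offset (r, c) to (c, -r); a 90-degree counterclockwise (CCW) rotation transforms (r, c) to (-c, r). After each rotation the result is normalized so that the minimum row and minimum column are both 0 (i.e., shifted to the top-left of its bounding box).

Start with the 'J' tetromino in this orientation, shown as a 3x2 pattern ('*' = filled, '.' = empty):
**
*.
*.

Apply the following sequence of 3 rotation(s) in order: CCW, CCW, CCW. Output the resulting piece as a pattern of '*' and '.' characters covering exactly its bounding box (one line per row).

Answer: ***
..*

Derivation:
Start:
**
*.
*.
After rotation 1 (CCW):
*..
***
After rotation 2 (CCW):
.*
.*
**
After rotation 3 (CCW):
***
..*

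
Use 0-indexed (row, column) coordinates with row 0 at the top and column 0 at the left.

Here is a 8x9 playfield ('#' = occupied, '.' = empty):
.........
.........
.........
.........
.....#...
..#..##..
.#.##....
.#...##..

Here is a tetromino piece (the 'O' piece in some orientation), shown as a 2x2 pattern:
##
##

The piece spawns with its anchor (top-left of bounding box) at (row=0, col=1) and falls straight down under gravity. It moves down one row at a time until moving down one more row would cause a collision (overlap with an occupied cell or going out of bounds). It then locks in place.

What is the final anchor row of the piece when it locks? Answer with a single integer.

Spawn at (row=0, col=1). Try each row:
  row 0: fits
  row 1: fits
  row 2: fits
  row 3: fits
  row 4: blocked -> lock at row 3

Answer: 3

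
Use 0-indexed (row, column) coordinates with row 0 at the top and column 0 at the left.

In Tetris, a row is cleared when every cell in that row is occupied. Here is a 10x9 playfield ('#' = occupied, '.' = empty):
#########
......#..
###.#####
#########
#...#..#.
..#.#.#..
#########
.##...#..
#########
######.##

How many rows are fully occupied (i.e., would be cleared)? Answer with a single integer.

Check each row:
  row 0: 0 empty cells -> FULL (clear)
  row 1: 8 empty cells -> not full
  row 2: 1 empty cell -> not full
  row 3: 0 empty cells -> FULL (clear)
  row 4: 6 empty cells -> not full
  row 5: 6 empty cells -> not full
  row 6: 0 empty cells -> FULL (clear)
  row 7: 6 empty cells -> not full
  row 8: 0 empty cells -> FULL (clear)
  row 9: 1 empty cell -> not full
Total rows cleared: 4

Answer: 4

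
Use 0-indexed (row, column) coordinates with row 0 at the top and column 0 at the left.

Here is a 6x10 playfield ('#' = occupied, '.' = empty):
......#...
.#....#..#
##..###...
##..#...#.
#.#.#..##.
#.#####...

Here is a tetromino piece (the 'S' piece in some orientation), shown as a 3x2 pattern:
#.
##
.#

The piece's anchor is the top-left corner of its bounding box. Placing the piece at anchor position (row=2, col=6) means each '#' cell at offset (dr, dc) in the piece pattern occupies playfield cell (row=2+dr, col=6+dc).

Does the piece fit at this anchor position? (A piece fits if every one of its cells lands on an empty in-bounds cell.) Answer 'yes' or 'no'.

Check each piece cell at anchor (2, 6):
  offset (0,0) -> (2,6): occupied ('#') -> FAIL
  offset (1,0) -> (3,6): empty -> OK
  offset (1,1) -> (3,7): empty -> OK
  offset (2,1) -> (4,7): occupied ('#') -> FAIL
All cells valid: no

Answer: no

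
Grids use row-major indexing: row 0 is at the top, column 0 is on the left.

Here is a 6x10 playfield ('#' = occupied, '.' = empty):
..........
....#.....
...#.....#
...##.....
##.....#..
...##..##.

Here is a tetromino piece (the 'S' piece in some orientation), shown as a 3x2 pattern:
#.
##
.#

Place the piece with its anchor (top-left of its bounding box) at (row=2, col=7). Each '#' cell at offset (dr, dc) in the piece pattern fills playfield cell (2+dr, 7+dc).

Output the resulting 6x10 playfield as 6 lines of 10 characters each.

Answer: ..........
....#.....
...#...#.#
...##..##.
##.....##.
...##..##.

Derivation:
Fill (2+0,7+0) = (2,7)
Fill (2+1,7+0) = (3,7)
Fill (2+1,7+1) = (3,8)
Fill (2+2,7+1) = (4,8)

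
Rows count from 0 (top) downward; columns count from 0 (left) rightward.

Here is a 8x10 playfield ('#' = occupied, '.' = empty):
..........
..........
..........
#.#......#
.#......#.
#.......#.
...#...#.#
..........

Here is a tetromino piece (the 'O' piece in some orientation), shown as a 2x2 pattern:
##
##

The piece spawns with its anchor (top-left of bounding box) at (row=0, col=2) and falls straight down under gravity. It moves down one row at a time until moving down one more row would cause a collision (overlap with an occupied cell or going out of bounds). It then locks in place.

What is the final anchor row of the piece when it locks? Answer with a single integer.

Answer: 1

Derivation:
Spawn at (row=0, col=2). Try each row:
  row 0: fits
  row 1: fits
  row 2: blocked -> lock at row 1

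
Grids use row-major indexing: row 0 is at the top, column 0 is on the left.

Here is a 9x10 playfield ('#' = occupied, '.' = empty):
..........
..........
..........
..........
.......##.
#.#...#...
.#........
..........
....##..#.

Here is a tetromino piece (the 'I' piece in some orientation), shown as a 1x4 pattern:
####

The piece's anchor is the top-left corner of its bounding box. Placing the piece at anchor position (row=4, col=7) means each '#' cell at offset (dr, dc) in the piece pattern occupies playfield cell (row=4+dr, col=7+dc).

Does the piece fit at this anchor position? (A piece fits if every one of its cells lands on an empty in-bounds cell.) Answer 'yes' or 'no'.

Answer: no

Derivation:
Check each piece cell at anchor (4, 7):
  offset (0,0) -> (4,7): occupied ('#') -> FAIL
  offset (0,1) -> (4,8): occupied ('#') -> FAIL
  offset (0,2) -> (4,9): empty -> OK
  offset (0,3) -> (4,10): out of bounds -> FAIL
All cells valid: no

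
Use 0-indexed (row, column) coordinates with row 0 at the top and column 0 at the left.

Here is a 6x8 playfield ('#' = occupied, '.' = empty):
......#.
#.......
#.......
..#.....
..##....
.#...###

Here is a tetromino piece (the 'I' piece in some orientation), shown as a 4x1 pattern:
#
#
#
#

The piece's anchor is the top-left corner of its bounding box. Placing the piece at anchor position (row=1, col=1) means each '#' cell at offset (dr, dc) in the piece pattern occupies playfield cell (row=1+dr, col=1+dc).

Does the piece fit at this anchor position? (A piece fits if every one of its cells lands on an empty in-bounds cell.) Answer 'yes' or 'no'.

Answer: yes

Derivation:
Check each piece cell at anchor (1, 1):
  offset (0,0) -> (1,1): empty -> OK
  offset (1,0) -> (2,1): empty -> OK
  offset (2,0) -> (3,1): empty -> OK
  offset (3,0) -> (4,1): empty -> OK
All cells valid: yes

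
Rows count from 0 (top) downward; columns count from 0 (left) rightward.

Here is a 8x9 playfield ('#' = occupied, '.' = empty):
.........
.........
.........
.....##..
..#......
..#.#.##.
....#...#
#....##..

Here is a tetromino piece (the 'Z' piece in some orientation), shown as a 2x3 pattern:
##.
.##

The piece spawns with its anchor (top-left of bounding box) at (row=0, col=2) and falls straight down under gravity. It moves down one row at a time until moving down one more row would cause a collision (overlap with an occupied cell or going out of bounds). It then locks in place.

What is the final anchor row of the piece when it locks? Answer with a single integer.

Answer: 3

Derivation:
Spawn at (row=0, col=2). Try each row:
  row 0: fits
  row 1: fits
  row 2: fits
  row 3: fits
  row 4: blocked -> lock at row 3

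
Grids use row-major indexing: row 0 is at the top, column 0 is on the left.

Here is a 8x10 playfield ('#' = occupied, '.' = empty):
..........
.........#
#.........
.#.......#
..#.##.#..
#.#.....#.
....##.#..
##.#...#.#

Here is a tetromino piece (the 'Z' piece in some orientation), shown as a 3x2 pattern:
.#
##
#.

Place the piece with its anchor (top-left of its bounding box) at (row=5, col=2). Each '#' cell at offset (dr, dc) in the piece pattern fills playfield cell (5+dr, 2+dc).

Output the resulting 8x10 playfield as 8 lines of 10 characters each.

Fill (5+0,2+1) = (5,3)
Fill (5+1,2+0) = (6,2)
Fill (5+1,2+1) = (6,3)
Fill (5+2,2+0) = (7,2)

Answer: ..........
.........#
#.........
.#.......#
..#.##.#..
#.##....#.
..####.#..
####...#.#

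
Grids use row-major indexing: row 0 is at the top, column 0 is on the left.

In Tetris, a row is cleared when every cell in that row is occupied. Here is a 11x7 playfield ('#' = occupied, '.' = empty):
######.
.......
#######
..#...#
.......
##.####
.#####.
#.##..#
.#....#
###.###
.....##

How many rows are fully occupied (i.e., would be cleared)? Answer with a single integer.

Check each row:
  row 0: 1 empty cell -> not full
  row 1: 7 empty cells -> not full
  row 2: 0 empty cells -> FULL (clear)
  row 3: 5 empty cells -> not full
  row 4: 7 empty cells -> not full
  row 5: 1 empty cell -> not full
  row 6: 2 empty cells -> not full
  row 7: 3 empty cells -> not full
  row 8: 5 empty cells -> not full
  row 9: 1 empty cell -> not full
  row 10: 5 empty cells -> not full
Total rows cleared: 1

Answer: 1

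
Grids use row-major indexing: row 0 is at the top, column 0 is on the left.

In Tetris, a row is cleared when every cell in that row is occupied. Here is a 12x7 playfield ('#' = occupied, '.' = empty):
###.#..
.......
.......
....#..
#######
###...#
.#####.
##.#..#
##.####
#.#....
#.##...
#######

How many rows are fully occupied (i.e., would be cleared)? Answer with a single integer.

Answer: 2

Derivation:
Check each row:
  row 0: 3 empty cells -> not full
  row 1: 7 empty cells -> not full
  row 2: 7 empty cells -> not full
  row 3: 6 empty cells -> not full
  row 4: 0 empty cells -> FULL (clear)
  row 5: 3 empty cells -> not full
  row 6: 2 empty cells -> not full
  row 7: 3 empty cells -> not full
  row 8: 1 empty cell -> not full
  row 9: 5 empty cells -> not full
  row 10: 4 empty cells -> not full
  row 11: 0 empty cells -> FULL (clear)
Total rows cleared: 2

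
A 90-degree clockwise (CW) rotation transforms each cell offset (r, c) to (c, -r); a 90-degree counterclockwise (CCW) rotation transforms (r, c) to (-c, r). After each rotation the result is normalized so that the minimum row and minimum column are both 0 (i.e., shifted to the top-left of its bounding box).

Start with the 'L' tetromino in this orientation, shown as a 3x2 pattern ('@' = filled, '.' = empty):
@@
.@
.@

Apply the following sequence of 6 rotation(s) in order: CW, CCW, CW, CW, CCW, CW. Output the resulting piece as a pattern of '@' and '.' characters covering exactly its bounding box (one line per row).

Answer: @.
@.
@@

Derivation:
Start:
@@
.@
.@
After rotation 1 (CW):
..@
@@@
After rotation 2 (CCW):
@@
.@
.@
After rotation 3 (CW):
..@
@@@
After rotation 4 (CW):
@.
@.
@@
After rotation 5 (CCW):
..@
@@@
After rotation 6 (CW):
@.
@.
@@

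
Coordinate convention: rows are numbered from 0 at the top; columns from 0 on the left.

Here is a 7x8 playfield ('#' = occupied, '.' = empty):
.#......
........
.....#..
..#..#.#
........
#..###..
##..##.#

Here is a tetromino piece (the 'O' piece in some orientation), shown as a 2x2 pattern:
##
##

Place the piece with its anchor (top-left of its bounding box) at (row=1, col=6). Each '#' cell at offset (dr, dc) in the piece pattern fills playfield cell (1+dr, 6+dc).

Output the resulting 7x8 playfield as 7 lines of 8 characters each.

Answer: .#......
......##
.....###
..#..#.#
........
#..###..
##..##.#

Derivation:
Fill (1+0,6+0) = (1,6)
Fill (1+0,6+1) = (1,7)
Fill (1+1,6+0) = (2,6)
Fill (1+1,6+1) = (2,7)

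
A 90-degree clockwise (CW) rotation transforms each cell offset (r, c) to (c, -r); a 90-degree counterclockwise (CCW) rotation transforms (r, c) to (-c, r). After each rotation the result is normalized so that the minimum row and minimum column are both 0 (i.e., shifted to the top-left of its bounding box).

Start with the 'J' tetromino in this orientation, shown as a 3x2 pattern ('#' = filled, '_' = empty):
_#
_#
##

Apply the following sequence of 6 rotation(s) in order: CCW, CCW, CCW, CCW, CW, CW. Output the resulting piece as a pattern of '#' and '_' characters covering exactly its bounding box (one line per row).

Answer: ##
#_
#_

Derivation:
Start:
_#
_#
##
After rotation 1 (CCW):
###
__#
After rotation 2 (CCW):
##
#_
#_
After rotation 3 (CCW):
#__
###
After rotation 4 (CCW):
_#
_#
##
After rotation 5 (CW):
#__
###
After rotation 6 (CW):
##
#_
#_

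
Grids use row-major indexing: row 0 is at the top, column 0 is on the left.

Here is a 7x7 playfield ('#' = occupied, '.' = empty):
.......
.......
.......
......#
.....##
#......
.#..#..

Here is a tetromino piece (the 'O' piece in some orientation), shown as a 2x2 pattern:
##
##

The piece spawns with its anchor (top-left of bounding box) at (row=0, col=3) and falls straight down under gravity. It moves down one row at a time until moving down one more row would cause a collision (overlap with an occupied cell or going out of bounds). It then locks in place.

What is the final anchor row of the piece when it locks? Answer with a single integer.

Spawn at (row=0, col=3). Try each row:
  row 0: fits
  row 1: fits
  row 2: fits
  row 3: fits
  row 4: fits
  row 5: blocked -> lock at row 4

Answer: 4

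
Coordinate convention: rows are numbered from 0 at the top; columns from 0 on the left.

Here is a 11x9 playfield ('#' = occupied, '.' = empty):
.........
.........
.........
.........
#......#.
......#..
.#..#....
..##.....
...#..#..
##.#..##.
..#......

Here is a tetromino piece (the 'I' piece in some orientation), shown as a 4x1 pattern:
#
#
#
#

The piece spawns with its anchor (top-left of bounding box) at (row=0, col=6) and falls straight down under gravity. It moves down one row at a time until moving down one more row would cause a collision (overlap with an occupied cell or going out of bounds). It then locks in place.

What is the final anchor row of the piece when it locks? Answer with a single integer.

Spawn at (row=0, col=6). Try each row:
  row 0: fits
  row 1: fits
  row 2: blocked -> lock at row 1

Answer: 1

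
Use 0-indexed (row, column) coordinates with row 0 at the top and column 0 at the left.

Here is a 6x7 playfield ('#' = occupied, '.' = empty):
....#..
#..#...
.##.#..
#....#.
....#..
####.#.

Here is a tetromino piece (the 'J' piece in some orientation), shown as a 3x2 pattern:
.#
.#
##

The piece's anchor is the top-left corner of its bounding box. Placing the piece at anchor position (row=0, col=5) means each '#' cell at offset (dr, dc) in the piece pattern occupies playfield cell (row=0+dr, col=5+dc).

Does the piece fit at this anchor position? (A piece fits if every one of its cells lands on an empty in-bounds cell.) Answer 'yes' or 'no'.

Answer: yes

Derivation:
Check each piece cell at anchor (0, 5):
  offset (0,1) -> (0,6): empty -> OK
  offset (1,1) -> (1,6): empty -> OK
  offset (2,0) -> (2,5): empty -> OK
  offset (2,1) -> (2,6): empty -> OK
All cells valid: yes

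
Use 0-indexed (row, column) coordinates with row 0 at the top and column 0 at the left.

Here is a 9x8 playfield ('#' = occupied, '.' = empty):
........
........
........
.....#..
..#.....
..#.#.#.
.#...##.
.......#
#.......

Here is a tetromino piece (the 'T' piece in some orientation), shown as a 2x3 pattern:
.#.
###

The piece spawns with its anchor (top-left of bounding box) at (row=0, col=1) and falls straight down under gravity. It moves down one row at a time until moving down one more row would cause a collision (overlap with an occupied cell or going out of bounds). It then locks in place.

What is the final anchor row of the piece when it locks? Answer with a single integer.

Spawn at (row=0, col=1). Try each row:
  row 0: fits
  row 1: fits
  row 2: fits
  row 3: blocked -> lock at row 2

Answer: 2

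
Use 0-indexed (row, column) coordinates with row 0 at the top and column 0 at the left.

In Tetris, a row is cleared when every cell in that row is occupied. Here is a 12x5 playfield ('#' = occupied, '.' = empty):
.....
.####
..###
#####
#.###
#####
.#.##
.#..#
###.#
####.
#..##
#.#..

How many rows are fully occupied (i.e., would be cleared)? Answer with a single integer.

Check each row:
  row 0: 5 empty cells -> not full
  row 1: 1 empty cell -> not full
  row 2: 2 empty cells -> not full
  row 3: 0 empty cells -> FULL (clear)
  row 4: 1 empty cell -> not full
  row 5: 0 empty cells -> FULL (clear)
  row 6: 2 empty cells -> not full
  row 7: 3 empty cells -> not full
  row 8: 1 empty cell -> not full
  row 9: 1 empty cell -> not full
  row 10: 2 empty cells -> not full
  row 11: 3 empty cells -> not full
Total rows cleared: 2

Answer: 2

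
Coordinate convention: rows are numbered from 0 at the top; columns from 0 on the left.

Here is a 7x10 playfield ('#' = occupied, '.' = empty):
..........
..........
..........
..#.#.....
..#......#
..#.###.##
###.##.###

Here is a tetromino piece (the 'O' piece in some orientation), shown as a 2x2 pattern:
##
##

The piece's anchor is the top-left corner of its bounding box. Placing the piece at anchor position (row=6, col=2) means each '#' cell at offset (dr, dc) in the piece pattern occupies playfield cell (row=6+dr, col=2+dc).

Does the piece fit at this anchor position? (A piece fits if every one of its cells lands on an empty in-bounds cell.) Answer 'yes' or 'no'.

Answer: no

Derivation:
Check each piece cell at anchor (6, 2):
  offset (0,0) -> (6,2): occupied ('#') -> FAIL
  offset (0,1) -> (6,3): empty -> OK
  offset (1,0) -> (7,2): out of bounds -> FAIL
  offset (1,1) -> (7,3): out of bounds -> FAIL
All cells valid: no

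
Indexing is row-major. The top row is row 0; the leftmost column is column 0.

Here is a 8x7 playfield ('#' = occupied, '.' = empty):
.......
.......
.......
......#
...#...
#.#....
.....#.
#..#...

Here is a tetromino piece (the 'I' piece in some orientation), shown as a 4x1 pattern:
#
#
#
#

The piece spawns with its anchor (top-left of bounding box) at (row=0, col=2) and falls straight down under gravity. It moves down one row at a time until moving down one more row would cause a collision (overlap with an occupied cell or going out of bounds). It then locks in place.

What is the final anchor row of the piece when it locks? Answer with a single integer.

Answer: 1

Derivation:
Spawn at (row=0, col=2). Try each row:
  row 0: fits
  row 1: fits
  row 2: blocked -> lock at row 1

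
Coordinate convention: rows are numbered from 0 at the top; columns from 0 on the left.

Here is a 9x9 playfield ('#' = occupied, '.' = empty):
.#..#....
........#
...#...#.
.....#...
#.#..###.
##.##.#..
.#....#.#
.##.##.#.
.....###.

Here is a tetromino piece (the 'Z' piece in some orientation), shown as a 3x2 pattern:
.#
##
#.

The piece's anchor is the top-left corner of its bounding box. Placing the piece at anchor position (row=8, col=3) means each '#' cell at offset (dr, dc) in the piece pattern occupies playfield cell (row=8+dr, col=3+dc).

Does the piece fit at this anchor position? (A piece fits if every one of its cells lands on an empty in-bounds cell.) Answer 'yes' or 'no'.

Answer: no

Derivation:
Check each piece cell at anchor (8, 3):
  offset (0,1) -> (8,4): empty -> OK
  offset (1,0) -> (9,3): out of bounds -> FAIL
  offset (1,1) -> (9,4): out of bounds -> FAIL
  offset (2,0) -> (10,3): out of bounds -> FAIL
All cells valid: no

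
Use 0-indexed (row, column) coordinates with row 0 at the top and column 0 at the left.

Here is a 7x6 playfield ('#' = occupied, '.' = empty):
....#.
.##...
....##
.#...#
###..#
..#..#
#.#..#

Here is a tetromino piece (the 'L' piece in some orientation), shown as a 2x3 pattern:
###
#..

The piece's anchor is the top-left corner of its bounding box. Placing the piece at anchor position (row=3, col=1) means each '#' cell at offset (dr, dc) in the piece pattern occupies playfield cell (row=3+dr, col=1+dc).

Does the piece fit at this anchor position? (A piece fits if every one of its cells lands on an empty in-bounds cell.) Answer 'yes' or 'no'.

Answer: no

Derivation:
Check each piece cell at anchor (3, 1):
  offset (0,0) -> (3,1): occupied ('#') -> FAIL
  offset (0,1) -> (3,2): empty -> OK
  offset (0,2) -> (3,3): empty -> OK
  offset (1,0) -> (4,1): occupied ('#') -> FAIL
All cells valid: no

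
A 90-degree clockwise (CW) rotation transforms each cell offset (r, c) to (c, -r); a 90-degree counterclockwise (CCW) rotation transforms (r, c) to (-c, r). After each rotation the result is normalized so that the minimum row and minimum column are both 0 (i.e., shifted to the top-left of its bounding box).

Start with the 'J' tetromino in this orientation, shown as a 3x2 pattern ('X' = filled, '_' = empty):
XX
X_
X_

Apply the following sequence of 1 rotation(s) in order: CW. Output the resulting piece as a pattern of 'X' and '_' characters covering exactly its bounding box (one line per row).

Start:
XX
X_
X_
After rotation 1 (CW):
XXX
__X

Answer: XXX
__X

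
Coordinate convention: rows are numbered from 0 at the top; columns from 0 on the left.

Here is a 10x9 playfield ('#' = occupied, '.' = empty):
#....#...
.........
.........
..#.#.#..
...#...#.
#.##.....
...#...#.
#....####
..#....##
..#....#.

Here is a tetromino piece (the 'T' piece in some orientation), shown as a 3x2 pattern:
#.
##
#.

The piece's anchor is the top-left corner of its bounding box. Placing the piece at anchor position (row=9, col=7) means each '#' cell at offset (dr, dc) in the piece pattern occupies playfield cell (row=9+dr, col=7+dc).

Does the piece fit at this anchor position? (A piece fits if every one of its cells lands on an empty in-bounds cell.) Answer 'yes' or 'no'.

Answer: no

Derivation:
Check each piece cell at anchor (9, 7):
  offset (0,0) -> (9,7): occupied ('#') -> FAIL
  offset (1,0) -> (10,7): out of bounds -> FAIL
  offset (1,1) -> (10,8): out of bounds -> FAIL
  offset (2,0) -> (11,7): out of bounds -> FAIL
All cells valid: no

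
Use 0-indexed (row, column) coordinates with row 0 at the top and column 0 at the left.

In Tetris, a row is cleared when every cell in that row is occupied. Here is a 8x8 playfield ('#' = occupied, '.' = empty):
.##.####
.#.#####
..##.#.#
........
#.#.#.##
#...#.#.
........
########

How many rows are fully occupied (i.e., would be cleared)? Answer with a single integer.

Answer: 1

Derivation:
Check each row:
  row 0: 2 empty cells -> not full
  row 1: 2 empty cells -> not full
  row 2: 4 empty cells -> not full
  row 3: 8 empty cells -> not full
  row 4: 3 empty cells -> not full
  row 5: 5 empty cells -> not full
  row 6: 8 empty cells -> not full
  row 7: 0 empty cells -> FULL (clear)
Total rows cleared: 1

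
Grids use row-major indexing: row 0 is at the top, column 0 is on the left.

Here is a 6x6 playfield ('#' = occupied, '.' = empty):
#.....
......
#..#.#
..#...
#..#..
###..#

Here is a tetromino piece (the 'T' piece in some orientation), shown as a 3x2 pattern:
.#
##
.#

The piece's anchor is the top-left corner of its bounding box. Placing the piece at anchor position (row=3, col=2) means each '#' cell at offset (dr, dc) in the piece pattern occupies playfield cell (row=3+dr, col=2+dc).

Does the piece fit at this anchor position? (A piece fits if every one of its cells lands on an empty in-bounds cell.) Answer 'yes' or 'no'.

Check each piece cell at anchor (3, 2):
  offset (0,1) -> (3,3): empty -> OK
  offset (1,0) -> (4,2): empty -> OK
  offset (1,1) -> (4,3): occupied ('#') -> FAIL
  offset (2,1) -> (5,3): empty -> OK
All cells valid: no

Answer: no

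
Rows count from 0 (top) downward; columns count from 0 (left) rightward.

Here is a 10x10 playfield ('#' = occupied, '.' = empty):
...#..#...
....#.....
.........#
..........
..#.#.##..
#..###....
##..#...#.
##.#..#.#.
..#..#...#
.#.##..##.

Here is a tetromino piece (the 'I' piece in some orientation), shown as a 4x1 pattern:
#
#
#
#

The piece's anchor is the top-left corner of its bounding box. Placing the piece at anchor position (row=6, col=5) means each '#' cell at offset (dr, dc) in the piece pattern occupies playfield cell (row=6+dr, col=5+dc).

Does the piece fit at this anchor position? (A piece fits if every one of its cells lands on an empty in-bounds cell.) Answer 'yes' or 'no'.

Check each piece cell at anchor (6, 5):
  offset (0,0) -> (6,5): empty -> OK
  offset (1,0) -> (7,5): empty -> OK
  offset (2,0) -> (8,5): occupied ('#') -> FAIL
  offset (3,0) -> (9,5): empty -> OK
All cells valid: no

Answer: no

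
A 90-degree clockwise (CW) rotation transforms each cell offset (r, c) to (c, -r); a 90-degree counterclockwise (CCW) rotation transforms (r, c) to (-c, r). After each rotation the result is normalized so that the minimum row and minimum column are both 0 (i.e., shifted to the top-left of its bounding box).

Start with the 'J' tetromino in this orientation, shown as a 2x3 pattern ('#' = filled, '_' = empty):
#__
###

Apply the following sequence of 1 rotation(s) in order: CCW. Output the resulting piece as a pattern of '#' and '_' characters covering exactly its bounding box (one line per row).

Answer: _#
_#
##

Derivation:
Start:
#__
###
After rotation 1 (CCW):
_#
_#
##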